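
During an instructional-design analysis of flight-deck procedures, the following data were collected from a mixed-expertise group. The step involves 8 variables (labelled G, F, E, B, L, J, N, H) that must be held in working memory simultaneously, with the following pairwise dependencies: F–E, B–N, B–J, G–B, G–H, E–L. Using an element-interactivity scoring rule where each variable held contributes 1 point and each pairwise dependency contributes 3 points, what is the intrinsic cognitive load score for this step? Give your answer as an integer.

Count of variables held simultaneously: 8.
Count of pairwise dependencies listed: 6.
Element contribution: 8 × 1 = 8.
Interaction contribution: 6 × 3 = 18.
Intrinsic load = 8 + 18 = 26.

26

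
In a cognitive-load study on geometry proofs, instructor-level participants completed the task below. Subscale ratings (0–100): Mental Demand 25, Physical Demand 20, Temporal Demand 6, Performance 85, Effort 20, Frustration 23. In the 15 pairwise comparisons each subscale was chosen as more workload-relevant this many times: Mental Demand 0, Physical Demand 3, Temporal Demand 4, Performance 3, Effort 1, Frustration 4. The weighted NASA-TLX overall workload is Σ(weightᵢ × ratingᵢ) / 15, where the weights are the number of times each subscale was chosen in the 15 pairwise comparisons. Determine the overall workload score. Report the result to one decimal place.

30.1

The tallies are the weights (they sum to 15).
Weighted sum = 0·25 + 3·20 + 4·6 + 3·85 + 1·20 + 4·23
            = 0 + 60 + 24 + 255 + 20 + 92 = 451.
Overall workload = 451 / 15 = 30.0667 ≈ 30.1.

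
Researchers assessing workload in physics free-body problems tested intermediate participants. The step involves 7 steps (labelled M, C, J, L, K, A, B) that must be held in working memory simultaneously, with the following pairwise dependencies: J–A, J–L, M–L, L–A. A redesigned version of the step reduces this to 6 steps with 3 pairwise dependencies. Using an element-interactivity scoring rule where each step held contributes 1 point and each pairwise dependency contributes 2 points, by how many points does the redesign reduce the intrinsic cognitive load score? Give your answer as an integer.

Original: 7 × 1 + 4 × 2 = 7 + 8 = 15.
Redesigned: 6 × 1 + 3 × 2 = 6 + 6 = 12.
Reduction = 15 − 12 = 3.

3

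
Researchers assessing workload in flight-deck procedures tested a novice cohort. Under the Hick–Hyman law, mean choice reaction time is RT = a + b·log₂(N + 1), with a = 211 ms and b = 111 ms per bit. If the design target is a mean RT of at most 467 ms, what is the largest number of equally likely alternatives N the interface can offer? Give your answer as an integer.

Set 211 + 111·log₂(N + 1) ≤ 467.
log₂(N + 1) ≤ (467 − 211) / 111 = 2.3063.
N + 1 ≤ 2^2.3063 = 4.9461.
N ≤ 3.9461, so the largest integer N is 3.

3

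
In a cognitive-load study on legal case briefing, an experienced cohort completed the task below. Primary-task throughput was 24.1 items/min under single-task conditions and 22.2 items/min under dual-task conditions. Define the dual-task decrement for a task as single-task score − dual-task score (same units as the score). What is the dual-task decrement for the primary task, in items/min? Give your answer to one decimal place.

1.9

Decrement = 24.1 − 22.2 = 1.9000 items/min ≈ 1.9 items/min.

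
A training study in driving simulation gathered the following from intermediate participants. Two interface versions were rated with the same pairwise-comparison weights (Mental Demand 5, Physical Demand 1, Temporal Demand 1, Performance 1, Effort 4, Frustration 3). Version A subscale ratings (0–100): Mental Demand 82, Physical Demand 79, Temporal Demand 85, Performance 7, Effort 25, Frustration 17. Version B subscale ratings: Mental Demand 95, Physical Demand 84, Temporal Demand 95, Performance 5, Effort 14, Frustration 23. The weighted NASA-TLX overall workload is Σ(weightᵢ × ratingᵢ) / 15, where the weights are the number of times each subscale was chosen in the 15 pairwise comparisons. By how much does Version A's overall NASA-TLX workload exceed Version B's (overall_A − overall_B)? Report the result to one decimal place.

-3.5

Version A weighted sum = 5·82 + 1·79 + 1·85 + 1·7 + 4·25 + 3·17 = 410 + 79 + 85 + 7 + 100 + 51 = 732; overall_A = 732/15 = 48.8000.
Version B weighted sum = 5·95 + 1·84 + 1·95 + 1·5 + 4·14 + 3·23 = 475 + 84 + 95 + 5 + 56 + 69 = 784; overall_B = 784/15 = 52.2667.
Difference = 48.8000 − 52.2667 = -3.4667 ≈ -3.5.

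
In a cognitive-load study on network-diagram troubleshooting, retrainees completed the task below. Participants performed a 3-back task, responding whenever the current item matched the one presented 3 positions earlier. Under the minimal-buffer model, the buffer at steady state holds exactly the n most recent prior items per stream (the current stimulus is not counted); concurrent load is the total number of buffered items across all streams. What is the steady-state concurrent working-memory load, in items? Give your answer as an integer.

The buffer holds the 3 most recent prior items.
Steady-state concurrent load = 3 items.

3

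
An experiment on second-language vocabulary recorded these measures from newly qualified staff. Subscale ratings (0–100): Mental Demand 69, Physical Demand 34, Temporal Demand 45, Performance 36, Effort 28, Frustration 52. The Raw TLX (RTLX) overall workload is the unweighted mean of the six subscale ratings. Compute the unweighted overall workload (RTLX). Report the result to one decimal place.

Sum of ratings = 69 + 34 + 45 + 36 + 28 + 52 = 264.
RTLX = 264 / 6 = 44.0000 ≈ 44.0.

44.0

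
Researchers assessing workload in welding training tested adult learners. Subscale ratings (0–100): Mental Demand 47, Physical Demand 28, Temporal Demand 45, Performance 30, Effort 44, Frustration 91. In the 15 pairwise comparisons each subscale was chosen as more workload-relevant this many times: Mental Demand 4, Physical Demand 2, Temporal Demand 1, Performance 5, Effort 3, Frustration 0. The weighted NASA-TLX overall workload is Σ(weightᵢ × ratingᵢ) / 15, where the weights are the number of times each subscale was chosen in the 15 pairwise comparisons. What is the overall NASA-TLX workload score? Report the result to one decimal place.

The tallies are the weights (they sum to 15).
Weighted sum = 4·47 + 2·28 + 1·45 + 5·30 + 3·44 + 0·91
            = 188 + 56 + 45 + 150 + 132 + 0 = 571.
Overall workload = 571 / 15 = 38.0667 ≈ 38.1.

38.1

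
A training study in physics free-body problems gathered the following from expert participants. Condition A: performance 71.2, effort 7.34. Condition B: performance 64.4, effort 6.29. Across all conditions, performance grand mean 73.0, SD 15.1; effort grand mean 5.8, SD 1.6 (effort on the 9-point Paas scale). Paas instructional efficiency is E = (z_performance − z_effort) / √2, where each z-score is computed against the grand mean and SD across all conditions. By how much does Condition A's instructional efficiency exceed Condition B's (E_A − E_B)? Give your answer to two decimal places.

Condition A: z_P = (71.2 − 73.0)/15.1 = -0.1192; z_E = (7.34 − 5.8)/1.6 = 0.9625; E_A = (-0.1192 − 0.9625)/√2 = -0.7649.
Condition B: z_P = (64.4 − 73.0)/15.1 = -0.5695; z_E = (6.29 − 5.8)/1.6 = 0.3063; E_B = (-0.5695 − 0.3063)/√2 = -0.6193.
E_A − E_B = -0.7649 − (-0.6193) = -0.1456 ≈ -0.15.

-0.15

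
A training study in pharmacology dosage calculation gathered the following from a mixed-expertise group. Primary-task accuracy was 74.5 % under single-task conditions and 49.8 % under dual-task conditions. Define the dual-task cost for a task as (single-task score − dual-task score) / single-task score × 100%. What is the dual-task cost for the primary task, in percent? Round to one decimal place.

Cost = (74.5 − 49.8) / 74.5 × 100%
     = 24.7000 / 74.5 × 100% = 33.1544%.
≈ 33.2%.

33.2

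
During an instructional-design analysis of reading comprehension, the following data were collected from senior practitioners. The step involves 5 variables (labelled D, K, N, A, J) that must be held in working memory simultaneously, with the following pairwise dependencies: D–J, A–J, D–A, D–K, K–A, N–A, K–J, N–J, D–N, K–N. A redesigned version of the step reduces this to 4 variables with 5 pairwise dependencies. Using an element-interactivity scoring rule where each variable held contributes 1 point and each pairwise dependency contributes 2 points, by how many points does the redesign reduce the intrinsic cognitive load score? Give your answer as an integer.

11

Original: 5 × 1 + 10 × 2 = 5 + 20 = 25.
Redesigned: 4 × 1 + 5 × 2 = 4 + 10 = 14.
Reduction = 25 − 14 = 11.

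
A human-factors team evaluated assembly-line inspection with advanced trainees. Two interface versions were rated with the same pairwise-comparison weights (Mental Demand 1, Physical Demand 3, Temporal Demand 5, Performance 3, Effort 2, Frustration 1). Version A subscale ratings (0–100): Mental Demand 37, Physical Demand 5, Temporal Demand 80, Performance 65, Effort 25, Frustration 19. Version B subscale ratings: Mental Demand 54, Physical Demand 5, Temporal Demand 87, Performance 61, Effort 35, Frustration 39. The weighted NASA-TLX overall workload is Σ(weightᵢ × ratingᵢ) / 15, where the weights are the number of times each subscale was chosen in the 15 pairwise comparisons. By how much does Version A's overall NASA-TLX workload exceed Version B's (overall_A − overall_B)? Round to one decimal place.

-5.3

Version A weighted sum = 1·37 + 3·5 + 5·80 + 3·65 + 2·25 + 1·19 = 37 + 15 + 400 + 195 + 50 + 19 = 716; overall_A = 716/15 = 47.7333.
Version B weighted sum = 1·54 + 3·5 + 5·87 + 3·61 + 2·35 + 1·39 = 54 + 15 + 435 + 183 + 70 + 39 = 796; overall_B = 796/15 = 53.0667.
Difference = 47.7333 − 53.0667 = -5.3334 ≈ -5.3.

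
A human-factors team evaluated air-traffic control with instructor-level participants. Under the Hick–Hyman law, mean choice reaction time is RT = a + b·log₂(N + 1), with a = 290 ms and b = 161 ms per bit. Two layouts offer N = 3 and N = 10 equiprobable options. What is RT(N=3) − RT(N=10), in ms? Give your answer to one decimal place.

RT(3) = 290 + 161·log₂(4) = 290 + 161·2.0000 = 612.0000 ms.
RT(10) = 290 + 161·log₂(11) = 290 + 161·3.4594 = 846.9634 ms.
Difference = 612.0000 − 846.9634 = -234.9634 ≈ -235.0 ms.

-235.0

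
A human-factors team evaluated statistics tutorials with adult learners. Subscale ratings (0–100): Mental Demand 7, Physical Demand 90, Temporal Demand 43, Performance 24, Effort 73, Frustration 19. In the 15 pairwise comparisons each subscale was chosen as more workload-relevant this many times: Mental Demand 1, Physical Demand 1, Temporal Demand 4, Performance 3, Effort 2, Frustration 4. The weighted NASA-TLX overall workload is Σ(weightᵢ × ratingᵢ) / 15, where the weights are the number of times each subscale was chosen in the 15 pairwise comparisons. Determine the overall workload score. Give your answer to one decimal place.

The tallies are the weights (they sum to 15).
Weighted sum = 1·7 + 1·90 + 4·43 + 3·24 + 2·73 + 4·19
            = 7 + 90 + 172 + 72 + 146 + 76 = 563.
Overall workload = 563 / 15 = 37.5333 ≈ 37.5.

37.5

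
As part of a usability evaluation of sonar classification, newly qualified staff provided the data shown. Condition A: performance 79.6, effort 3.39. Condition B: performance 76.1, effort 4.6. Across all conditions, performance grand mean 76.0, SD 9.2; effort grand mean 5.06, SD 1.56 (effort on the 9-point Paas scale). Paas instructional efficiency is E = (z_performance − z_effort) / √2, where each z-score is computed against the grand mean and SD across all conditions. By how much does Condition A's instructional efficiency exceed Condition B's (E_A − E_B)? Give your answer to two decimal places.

0.82

Condition A: z_P = (79.6 − 76.0)/9.2 = 0.3913; z_E = (3.39 − 5.06)/1.56 = -1.0705; E_A = (0.3913 − (-1.0705))/√2 = 1.0336.
Condition B: z_P = (76.1 − 76.0)/9.2 = 0.0109; z_E = (4.6 − 5.06)/1.56 = -0.2949; E_B = (0.0109 − (-0.2949))/√2 = 0.2162.
E_A − E_B = 1.0336 − 0.2162 = 0.8174 ≈ 0.82.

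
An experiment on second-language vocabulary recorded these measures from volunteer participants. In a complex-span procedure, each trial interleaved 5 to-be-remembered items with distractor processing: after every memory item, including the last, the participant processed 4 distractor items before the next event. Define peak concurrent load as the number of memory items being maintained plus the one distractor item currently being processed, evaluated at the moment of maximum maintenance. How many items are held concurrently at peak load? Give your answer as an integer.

Maintenance is greatest during the distractor(s) after memory item 5: all 5 memory items are being held.
One distractor item is concurrently being processed.
Peak concurrent load = 5 + 1 = 6 items.

6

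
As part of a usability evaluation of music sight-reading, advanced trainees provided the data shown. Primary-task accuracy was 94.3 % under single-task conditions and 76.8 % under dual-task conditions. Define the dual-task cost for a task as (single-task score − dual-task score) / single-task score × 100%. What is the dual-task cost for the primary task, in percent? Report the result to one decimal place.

Cost = (94.3 − 76.8) / 94.3 × 100%
     = 17.5000 / 94.3 × 100% = 18.5578%.
≈ 18.6%.

18.6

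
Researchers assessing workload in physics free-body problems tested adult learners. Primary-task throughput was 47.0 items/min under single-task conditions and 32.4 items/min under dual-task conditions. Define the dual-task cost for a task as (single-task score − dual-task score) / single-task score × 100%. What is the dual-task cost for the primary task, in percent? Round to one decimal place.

31.1

Cost = (47.0 − 32.4) / 47.0 × 100%
     = 14.6000 / 47.0 × 100% = 31.0638%.
≈ 31.1%.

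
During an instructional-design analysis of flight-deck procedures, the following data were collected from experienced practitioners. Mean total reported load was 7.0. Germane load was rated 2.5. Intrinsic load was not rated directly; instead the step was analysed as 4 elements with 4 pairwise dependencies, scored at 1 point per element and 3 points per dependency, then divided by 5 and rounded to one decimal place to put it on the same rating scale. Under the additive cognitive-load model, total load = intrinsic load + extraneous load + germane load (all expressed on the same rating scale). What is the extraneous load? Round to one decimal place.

1.3

Intrinsic (element-interactivity): (4 × 1 + 4 × 3) / 5 = 16 / 5 = 3.2000 → 3.2.
extraneous load = total − intrinsic − germane
             = 7.0 − 3.2 − 2.5 = 1.3.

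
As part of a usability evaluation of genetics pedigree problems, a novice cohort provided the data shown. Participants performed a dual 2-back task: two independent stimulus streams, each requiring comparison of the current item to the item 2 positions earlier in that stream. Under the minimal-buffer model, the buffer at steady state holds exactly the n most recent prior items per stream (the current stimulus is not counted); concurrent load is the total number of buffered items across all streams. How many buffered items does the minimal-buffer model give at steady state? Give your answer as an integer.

Each stream's buffer holds its 2 most recent prior items.
Two independent streams: 2 × 2 = 4 buffered items at steady state.

4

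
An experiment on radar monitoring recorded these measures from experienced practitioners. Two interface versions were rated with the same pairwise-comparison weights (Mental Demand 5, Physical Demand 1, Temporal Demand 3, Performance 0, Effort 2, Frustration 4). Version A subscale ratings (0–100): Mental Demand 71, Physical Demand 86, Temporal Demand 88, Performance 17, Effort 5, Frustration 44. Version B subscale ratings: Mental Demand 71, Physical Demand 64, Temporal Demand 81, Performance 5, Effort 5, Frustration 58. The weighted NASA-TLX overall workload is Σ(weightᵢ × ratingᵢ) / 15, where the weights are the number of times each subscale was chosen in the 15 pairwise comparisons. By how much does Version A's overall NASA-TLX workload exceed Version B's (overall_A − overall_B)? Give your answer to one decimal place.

-0.9

Version A weighted sum = 5·71 + 1·86 + 3·88 + 0·17 + 2·5 + 4·44 = 355 + 86 + 264 + 0 + 10 + 176 = 891; overall_A = 891/15 = 59.4000.
Version B weighted sum = 5·71 + 1·64 + 3·81 + 0·5 + 2·5 + 4·58 = 355 + 64 + 243 + 0 + 10 + 232 = 904; overall_B = 904/15 = 60.2667.
Difference = 59.4000 − 60.2667 = -0.8667 ≈ -0.9.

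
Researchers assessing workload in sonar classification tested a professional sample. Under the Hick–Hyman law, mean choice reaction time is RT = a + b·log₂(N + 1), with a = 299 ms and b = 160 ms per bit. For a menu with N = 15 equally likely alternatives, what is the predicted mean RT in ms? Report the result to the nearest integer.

log₂(15 + 1) = log₂(16) = 4.0000.
RT = 299 + 160 × 4.0000 = 299 + 640.0000 = 939.0000 ms.
≈ 939 ms.

939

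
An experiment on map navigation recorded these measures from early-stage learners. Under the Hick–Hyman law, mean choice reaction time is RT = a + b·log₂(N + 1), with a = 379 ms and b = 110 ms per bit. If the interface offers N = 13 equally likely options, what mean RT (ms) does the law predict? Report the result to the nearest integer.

798

log₂(13 + 1) = log₂(14) = 3.8074.
RT = 379 + 110 × 3.8074 = 379 + 418.8140 = 797.8140 ms.
≈ 798 ms.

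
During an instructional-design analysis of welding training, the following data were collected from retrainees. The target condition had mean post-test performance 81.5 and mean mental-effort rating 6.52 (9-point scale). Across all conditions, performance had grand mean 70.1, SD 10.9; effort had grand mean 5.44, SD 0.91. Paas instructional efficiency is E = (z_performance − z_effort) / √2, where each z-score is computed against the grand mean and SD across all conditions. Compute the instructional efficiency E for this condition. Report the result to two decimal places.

z_performance = (81.5 − 70.1) / 10.9 = 11.4000 / 10.9 = 1.0459.
z_effort = (6.52 − 5.44) / 0.91 = 1.0800 / 0.91 = 1.1868.
z_P − z_E = 1.0459 − 1.1868 = -0.1409.
E = -0.1409 / √2 = -0.1409 / 1.41421 = -0.0996 ≈ -0.10.

-0.10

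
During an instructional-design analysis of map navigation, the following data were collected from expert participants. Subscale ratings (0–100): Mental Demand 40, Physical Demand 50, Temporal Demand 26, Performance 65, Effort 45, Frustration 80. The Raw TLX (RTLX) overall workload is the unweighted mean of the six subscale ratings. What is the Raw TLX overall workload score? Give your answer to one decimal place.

Sum of ratings = 40 + 50 + 26 + 65 + 45 + 80 = 306.
RTLX = 306 / 6 = 51.0000 ≈ 51.0.

51.0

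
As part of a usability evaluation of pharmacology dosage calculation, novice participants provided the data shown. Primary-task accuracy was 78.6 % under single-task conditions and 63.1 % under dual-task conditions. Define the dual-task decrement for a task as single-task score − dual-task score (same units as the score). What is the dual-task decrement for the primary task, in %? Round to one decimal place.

15.5

Decrement = 78.6 − 63.1 = 15.5000 % ≈ 15.5 %.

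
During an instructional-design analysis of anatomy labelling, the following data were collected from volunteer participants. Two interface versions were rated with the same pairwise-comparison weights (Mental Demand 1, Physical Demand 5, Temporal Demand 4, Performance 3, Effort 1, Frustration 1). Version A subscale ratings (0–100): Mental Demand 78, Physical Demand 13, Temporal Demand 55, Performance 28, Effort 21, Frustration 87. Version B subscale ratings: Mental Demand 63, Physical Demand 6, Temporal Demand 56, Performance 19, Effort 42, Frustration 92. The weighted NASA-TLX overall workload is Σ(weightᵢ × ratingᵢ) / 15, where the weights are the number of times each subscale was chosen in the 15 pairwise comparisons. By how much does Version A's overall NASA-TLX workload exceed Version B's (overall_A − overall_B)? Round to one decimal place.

Version A weighted sum = 1·78 + 5·13 + 4·55 + 3·28 + 1·21 + 1·87 = 78 + 65 + 220 + 84 + 21 + 87 = 555; overall_A = 555/15 = 37.0000.
Version B weighted sum = 1·63 + 5·6 + 4·56 + 3·19 + 1·42 + 1·92 = 63 + 30 + 224 + 57 + 42 + 92 = 508; overall_B = 508/15 = 33.8667.
Difference = 37.0000 − 33.8667 = 3.1333 ≈ 3.1.

3.1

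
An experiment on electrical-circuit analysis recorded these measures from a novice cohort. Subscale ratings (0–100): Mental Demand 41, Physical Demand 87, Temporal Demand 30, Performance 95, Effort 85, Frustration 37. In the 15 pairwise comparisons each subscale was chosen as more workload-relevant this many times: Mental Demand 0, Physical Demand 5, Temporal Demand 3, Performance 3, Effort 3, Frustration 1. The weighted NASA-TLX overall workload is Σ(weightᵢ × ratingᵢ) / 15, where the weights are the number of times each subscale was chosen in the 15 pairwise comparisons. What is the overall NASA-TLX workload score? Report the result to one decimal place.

The tallies are the weights (they sum to 15).
Weighted sum = 0·41 + 5·87 + 3·30 + 3·95 + 3·85 + 1·37
            = 0 + 435 + 90 + 285 + 255 + 37 = 1102.
Overall workload = 1102 / 15 = 73.4667 ≈ 73.5.

73.5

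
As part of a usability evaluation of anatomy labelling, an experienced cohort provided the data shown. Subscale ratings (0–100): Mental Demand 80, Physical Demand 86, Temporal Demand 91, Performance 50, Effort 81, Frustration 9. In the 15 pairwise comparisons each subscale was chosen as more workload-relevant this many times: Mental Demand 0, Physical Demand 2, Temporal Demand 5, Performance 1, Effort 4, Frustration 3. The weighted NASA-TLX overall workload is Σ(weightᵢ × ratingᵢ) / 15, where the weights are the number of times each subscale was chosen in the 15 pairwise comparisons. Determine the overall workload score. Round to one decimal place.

68.5

The tallies are the weights (they sum to 15).
Weighted sum = 0·80 + 2·86 + 5·91 + 1·50 + 4·81 + 3·9
            = 0 + 172 + 455 + 50 + 324 + 27 = 1028.
Overall workload = 1028 / 15 = 68.5333 ≈ 68.5.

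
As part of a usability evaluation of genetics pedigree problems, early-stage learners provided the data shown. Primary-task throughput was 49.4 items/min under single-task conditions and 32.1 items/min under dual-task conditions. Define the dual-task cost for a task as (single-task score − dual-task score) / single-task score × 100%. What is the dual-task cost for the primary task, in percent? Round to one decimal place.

Cost = (49.4 − 32.1) / 49.4 × 100%
     = 17.3000 / 49.4 × 100% = 35.0202%.
≈ 35.0%.

35.0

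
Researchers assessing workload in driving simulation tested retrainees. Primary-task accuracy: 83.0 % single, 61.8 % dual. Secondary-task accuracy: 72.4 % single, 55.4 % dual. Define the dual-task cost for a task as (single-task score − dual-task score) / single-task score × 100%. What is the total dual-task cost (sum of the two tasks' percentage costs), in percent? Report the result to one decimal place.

Primary cost = (83.0 − 61.8) / 83.0 × 100% = 25.5422%.
Secondary cost = (72.4 − 55.4) / 72.4 × 100% = 23.4807%.
Total = 25.5422% + 23.4807% = 49.0229% ≈ 49.0%.

49.0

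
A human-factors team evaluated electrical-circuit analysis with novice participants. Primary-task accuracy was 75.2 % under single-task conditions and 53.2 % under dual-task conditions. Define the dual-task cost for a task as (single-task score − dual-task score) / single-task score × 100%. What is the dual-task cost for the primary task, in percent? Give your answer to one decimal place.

29.3

Cost = (75.2 − 53.2) / 75.2 × 100%
     = 22.0000 / 75.2 × 100% = 29.2553%.
≈ 29.3%.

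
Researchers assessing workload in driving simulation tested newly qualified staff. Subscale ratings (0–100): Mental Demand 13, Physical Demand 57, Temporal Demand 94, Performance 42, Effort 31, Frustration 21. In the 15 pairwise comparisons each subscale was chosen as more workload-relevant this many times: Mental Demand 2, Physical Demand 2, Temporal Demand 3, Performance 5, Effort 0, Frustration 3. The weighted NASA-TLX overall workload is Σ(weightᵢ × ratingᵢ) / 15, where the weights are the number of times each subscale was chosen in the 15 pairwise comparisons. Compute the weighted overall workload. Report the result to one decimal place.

The tallies are the weights (they sum to 15).
Weighted sum = 2·13 + 2·57 + 3·94 + 5·42 + 0·31 + 3·21
            = 26 + 114 + 282 + 210 + 0 + 63 = 695.
Overall workload = 695 / 15 = 46.3333 ≈ 46.3.

46.3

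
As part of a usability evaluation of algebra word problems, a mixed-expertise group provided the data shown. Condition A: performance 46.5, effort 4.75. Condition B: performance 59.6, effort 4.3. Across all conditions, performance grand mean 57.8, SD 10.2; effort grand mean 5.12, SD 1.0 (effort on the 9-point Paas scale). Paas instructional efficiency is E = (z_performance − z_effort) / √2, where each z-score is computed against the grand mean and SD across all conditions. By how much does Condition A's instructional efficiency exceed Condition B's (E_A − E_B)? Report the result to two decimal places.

-1.23

Condition A: z_P = (46.5 − 57.8)/10.2 = -1.1078; z_E = (4.75 − 5.12)/1.0 = -0.3700; E_A = (-1.1078 − (-0.3700))/√2 = -0.5217.
Condition B: z_P = (59.6 − 57.8)/10.2 = 0.1765; z_E = (4.3 − 5.12)/1.0 = -0.8200; E_B = (0.1765 − (-0.8200))/√2 = 0.7046.
E_A − E_B = -0.5217 − 0.7046 = -1.2263 ≈ -1.23.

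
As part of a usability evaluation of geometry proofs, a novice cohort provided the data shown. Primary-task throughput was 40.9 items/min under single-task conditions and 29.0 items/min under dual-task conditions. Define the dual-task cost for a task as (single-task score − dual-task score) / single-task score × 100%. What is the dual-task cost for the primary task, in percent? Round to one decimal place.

29.1

Cost = (40.9 − 29.0) / 40.9 × 100%
     = 11.9000 / 40.9 × 100% = 29.0954%.
≈ 29.1%.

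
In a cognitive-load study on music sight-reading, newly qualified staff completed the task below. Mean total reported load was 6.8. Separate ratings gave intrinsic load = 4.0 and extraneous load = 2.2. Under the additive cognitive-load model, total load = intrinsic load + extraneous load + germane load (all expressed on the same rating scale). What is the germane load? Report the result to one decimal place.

germane load = total − intrinsic − extraneous
             = 6.8 − 4.0 − 2.2 = 0.6.

0.6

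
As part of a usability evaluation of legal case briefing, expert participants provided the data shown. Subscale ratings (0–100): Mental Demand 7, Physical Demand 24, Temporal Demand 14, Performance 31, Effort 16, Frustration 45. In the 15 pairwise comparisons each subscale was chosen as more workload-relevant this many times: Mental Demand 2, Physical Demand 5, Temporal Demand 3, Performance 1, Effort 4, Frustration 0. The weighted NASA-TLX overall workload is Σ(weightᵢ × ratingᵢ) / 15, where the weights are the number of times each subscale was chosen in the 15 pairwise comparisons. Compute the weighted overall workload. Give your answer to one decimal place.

18.1

The tallies are the weights (they sum to 15).
Weighted sum = 2·7 + 5·24 + 3·14 + 1·31 + 4·16 + 0·45
            = 14 + 120 + 42 + 31 + 64 + 0 = 271.
Overall workload = 271 / 15 = 18.0667 ≈ 18.1.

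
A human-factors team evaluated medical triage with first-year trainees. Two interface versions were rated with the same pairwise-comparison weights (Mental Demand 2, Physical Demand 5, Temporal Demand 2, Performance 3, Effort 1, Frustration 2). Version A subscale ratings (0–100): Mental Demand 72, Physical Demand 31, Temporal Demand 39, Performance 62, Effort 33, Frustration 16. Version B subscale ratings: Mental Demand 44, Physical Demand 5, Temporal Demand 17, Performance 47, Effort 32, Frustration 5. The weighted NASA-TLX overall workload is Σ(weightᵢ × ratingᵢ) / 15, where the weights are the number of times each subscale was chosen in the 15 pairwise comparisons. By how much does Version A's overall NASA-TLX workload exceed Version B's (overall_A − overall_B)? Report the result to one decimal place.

Version A weighted sum = 2·72 + 5·31 + 2·39 + 3·62 + 1·33 + 2·16 = 144 + 155 + 78 + 186 + 33 + 32 = 628; overall_A = 628/15 = 41.8667.
Version B weighted sum = 2·44 + 5·5 + 2·17 + 3·47 + 1·32 + 2·5 = 88 + 25 + 34 + 141 + 32 + 10 = 330; overall_B = 330/15 = 22.0000.
Difference = 41.8667 − 22.0000 = 19.8667 ≈ 19.9.

19.9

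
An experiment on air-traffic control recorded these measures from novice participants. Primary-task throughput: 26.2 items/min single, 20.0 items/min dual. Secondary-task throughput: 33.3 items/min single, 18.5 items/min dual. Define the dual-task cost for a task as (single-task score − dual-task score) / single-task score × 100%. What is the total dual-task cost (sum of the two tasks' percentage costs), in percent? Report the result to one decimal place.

Primary cost = (26.2 − 20.0) / 26.2 × 100% = 23.6641%.
Secondary cost = (33.3 − 18.5) / 33.3 × 100% = 44.4444%.
Total = 23.6641% + 44.4444% = 68.1085% ≈ 68.1%.

68.1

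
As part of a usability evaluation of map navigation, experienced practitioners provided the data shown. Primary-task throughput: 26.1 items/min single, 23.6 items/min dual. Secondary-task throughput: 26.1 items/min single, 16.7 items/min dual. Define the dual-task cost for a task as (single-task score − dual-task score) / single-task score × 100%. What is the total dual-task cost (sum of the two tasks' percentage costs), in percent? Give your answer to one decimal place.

45.6

Primary cost = (26.1 − 23.6) / 26.1 × 100% = 9.5785%.
Secondary cost = (26.1 − 16.7) / 26.1 × 100% = 36.0153%.
Total = 9.5785% + 36.0153% = 45.5938% ≈ 45.6%.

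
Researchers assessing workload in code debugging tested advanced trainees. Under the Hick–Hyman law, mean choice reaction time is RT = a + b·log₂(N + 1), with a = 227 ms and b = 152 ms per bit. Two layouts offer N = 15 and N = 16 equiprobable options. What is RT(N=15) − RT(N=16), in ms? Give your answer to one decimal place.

RT(15) = 227 + 152·log₂(16) = 227 + 152·4.0000 = 835.0000 ms.
RT(16) = 227 + 152·log₂(17) = 227 + 152·4.0875 = 848.3000 ms.
Difference = 835.0000 − 848.3000 = -13.3000 ≈ -13.3 ms.

-13.3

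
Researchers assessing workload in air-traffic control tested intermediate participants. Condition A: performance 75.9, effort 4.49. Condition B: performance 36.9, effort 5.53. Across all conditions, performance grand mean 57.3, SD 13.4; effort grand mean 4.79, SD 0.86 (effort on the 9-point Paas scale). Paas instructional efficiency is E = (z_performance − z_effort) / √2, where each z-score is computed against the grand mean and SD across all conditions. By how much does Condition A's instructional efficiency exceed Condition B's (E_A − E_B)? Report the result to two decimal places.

2.91

Condition A: z_P = (75.9 − 57.3)/13.4 = 1.3881; z_E = (4.49 − 4.79)/0.86 = -0.3488; E_A = (1.3881 − (-0.3488))/√2 = 1.2282.
Condition B: z_P = (36.9 − 57.3)/13.4 = -1.5224; z_E = (5.53 − 4.79)/0.86 = 0.8605; E_B = (-1.5224 − 0.8605)/√2 = -1.6850.
E_A − E_B = 1.2282 − (-1.6850) = 2.9132 ≈ 2.91.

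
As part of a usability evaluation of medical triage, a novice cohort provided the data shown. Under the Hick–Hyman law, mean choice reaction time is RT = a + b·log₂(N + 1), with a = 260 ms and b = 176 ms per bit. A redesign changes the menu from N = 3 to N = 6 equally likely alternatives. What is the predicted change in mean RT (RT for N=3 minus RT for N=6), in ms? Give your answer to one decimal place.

RT(3) = 260 + 176·log₂(4) = 260 + 176·2.0000 = 612.0000 ms.
RT(6) = 260 + 176·log₂(7) = 260 + 176·2.8074 = 754.1024 ms.
Difference = 612.0000 − 754.1024 = -142.1024 ≈ -142.1 ms.

-142.1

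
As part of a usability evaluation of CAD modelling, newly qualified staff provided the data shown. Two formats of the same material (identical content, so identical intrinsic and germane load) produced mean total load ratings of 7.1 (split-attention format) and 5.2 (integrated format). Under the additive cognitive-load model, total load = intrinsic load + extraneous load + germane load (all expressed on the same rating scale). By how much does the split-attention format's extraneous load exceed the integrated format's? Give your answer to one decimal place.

Intrinsic and germane load are equal across formats, so the difference in total load equals the difference in extraneous load.
Extraneous-load difference = 7.1 − 5.2 = 1.9.

1.9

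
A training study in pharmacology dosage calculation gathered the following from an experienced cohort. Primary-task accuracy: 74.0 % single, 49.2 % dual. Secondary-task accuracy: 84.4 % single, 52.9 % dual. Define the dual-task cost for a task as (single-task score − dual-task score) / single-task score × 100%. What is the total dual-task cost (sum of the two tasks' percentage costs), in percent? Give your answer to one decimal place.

70.8

Primary cost = (74.0 − 49.2) / 74.0 × 100% = 33.5135%.
Secondary cost = (84.4 − 52.9) / 84.4 × 100% = 37.3223%.
Total = 33.5135% + 37.3223% = 70.8358% ≈ 70.8%.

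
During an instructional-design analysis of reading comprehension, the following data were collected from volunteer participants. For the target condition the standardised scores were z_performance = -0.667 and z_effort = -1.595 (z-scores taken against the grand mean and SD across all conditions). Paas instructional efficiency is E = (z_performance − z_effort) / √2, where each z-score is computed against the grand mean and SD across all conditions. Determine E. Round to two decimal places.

0.66

z_P − z_E = -0.667 − (-1.595) = 0.9280.
E = 0.9280 / √2 = 0.9280 / 1.41421 = 0.6562 ≈ 0.66.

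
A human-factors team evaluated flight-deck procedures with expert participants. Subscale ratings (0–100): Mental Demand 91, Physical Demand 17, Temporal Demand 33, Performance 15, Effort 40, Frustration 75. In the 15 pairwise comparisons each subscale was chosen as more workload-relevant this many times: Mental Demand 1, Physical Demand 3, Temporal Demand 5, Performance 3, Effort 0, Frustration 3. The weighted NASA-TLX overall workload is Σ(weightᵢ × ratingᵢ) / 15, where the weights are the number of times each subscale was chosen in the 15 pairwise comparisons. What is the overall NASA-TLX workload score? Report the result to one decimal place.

38.5

The tallies are the weights (they sum to 15).
Weighted sum = 1·91 + 3·17 + 5·33 + 3·15 + 0·40 + 3·75
            = 91 + 51 + 165 + 45 + 0 + 225 = 577.
Overall workload = 577 / 15 = 38.4667 ≈ 38.5.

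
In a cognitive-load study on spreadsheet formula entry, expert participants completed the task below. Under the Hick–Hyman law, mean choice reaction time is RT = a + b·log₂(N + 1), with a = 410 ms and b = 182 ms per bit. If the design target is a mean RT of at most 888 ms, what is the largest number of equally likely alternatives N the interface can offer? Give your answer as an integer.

Set 410 + 182·log₂(N + 1) ≤ 888.
log₂(N + 1) ≤ (888 − 410) / 182 = 2.6264.
N + 1 ≤ 2^2.6264 = 6.1748.
N ≤ 5.1748, so the largest integer N is 5.

5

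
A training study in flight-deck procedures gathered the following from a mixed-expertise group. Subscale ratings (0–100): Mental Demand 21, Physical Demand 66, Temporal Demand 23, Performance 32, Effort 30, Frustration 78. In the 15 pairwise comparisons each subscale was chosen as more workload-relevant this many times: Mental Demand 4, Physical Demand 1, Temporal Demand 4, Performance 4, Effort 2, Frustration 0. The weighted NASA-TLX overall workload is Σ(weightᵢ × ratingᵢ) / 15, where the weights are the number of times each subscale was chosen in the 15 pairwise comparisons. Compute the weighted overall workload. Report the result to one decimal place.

28.7

The tallies are the weights (they sum to 15).
Weighted sum = 4·21 + 1·66 + 4·23 + 4·32 + 2·30 + 0·78
            = 84 + 66 + 92 + 128 + 60 + 0 = 430.
Overall workload = 430 / 15 = 28.6667 ≈ 28.7.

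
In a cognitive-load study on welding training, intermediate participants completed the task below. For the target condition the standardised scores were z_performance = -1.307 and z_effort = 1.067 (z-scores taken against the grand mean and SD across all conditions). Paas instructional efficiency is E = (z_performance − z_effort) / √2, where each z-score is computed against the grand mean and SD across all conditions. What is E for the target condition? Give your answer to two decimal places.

z_P − z_E = -1.307 − 1.067 = -2.3740.
E = -2.3740 / √2 = -2.3740 / 1.41421 = -1.6787 ≈ -1.68.

-1.68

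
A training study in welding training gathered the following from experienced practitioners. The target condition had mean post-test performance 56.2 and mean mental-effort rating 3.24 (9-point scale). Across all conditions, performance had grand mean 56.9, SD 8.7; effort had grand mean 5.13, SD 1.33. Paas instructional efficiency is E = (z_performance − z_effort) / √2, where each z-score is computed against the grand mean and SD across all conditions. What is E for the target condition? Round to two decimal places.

z_performance = (56.2 − 56.9) / 8.7 = -0.7000 / 8.7 = -0.0805.
z_effort = (3.24 − 5.13) / 1.33 = -1.8900 / 1.33 = -1.4211.
z_P − z_E = -0.0805 − (-1.4211) = 1.3406.
E = 1.3406 / √2 = 1.3406 / 1.41421 = 0.9479 ≈ 0.95.

0.95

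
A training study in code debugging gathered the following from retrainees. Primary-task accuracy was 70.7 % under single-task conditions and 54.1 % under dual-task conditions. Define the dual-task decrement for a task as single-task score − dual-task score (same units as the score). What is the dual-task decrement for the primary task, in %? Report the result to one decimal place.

Decrement = 70.7 − 54.1 = 16.6000 % ≈ 16.6 %.

16.6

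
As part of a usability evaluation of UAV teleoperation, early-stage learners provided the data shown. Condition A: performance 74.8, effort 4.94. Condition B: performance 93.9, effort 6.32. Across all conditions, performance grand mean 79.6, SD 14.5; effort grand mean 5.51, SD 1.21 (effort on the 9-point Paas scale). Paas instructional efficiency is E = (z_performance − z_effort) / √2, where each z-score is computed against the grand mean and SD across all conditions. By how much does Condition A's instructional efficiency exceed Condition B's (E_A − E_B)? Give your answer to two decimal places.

-0.12

Condition A: z_P = (74.8 − 79.6)/14.5 = -0.3310; z_E = (4.94 − 5.51)/1.21 = -0.4711; E_A = (-0.3310 − (-0.4711))/√2 = 0.0991.
Condition B: z_P = (93.9 − 79.6)/14.5 = 0.9862; z_E = (6.32 − 5.51)/1.21 = 0.6694; E_B = (0.9862 − 0.6694)/√2 = 0.2240.
E_A − E_B = 0.0991 − 0.2240 = -0.1249 ≈ -0.12.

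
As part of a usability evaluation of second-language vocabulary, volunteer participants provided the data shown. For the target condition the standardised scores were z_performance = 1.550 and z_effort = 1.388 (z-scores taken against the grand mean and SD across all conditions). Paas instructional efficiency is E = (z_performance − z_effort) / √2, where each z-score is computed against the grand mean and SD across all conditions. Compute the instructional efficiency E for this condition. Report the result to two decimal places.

z_P − z_E = 1.550 − 1.388 = 0.1620.
E = 0.1620 / √2 = 0.1620 / 1.41421 = 0.1146 ≈ 0.11.

0.11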